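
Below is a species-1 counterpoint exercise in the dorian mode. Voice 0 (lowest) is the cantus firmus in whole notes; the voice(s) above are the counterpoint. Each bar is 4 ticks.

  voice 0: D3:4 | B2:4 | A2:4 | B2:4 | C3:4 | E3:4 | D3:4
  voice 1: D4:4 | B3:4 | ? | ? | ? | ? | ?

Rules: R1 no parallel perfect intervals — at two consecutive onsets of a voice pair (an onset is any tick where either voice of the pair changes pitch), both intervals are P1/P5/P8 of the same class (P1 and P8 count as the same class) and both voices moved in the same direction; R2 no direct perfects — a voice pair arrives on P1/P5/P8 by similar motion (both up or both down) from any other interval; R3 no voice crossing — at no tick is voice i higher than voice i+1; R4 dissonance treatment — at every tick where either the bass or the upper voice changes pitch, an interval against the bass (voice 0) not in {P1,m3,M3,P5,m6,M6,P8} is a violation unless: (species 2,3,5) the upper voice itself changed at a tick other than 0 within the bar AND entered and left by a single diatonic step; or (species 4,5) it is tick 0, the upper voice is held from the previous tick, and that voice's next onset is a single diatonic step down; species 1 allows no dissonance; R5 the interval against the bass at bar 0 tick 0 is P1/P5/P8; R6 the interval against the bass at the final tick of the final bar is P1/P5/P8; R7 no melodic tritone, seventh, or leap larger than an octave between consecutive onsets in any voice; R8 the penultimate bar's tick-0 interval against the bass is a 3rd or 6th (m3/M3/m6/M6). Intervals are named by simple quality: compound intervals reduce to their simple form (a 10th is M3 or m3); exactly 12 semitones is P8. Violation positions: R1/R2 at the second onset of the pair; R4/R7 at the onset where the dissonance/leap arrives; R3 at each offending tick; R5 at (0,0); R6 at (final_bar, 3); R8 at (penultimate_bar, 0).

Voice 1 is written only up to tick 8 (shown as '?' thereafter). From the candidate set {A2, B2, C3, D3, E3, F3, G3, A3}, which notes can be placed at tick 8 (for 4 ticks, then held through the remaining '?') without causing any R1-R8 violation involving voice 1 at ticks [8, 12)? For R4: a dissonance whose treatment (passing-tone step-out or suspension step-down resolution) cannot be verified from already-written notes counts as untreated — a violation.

A2: violates R1,R7
B2: violates R4
C3: violates R7
D3: violates R4
E3: violates R2
F3: violates R7
G3: violates R4
A3: violates R1

{}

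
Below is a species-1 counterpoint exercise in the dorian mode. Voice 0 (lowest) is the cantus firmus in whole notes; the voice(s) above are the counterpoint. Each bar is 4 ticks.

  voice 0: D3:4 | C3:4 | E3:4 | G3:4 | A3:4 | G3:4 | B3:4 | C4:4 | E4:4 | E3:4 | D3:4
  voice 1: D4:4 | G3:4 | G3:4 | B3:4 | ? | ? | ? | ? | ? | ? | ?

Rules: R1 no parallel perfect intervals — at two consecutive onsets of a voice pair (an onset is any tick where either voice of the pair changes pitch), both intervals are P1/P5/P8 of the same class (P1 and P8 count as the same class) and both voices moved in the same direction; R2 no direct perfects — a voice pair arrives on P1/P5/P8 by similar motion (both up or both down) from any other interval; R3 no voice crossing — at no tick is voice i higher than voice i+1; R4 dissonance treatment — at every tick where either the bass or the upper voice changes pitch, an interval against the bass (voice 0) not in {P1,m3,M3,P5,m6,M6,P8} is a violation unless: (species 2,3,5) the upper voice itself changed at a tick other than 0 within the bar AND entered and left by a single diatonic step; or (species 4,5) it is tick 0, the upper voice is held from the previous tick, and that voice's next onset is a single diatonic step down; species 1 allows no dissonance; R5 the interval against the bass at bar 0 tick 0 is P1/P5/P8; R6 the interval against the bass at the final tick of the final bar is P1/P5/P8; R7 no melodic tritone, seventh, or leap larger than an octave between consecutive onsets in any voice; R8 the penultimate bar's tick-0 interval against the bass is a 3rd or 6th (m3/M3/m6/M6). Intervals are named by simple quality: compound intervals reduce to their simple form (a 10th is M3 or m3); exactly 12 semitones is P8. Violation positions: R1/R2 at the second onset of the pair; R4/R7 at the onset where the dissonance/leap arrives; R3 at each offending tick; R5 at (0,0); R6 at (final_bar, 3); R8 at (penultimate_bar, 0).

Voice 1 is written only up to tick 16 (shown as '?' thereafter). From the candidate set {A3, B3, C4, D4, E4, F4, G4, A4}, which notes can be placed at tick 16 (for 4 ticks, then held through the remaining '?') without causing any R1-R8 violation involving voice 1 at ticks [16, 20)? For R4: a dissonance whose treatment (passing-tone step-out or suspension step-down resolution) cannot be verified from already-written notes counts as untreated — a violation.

{A3, C4}

A3: legal
B3: violates R4
C4: legal
D4: violates R4
E4: violates R2
F4: violates R7
G4: violates R4
A4: violates R2,R7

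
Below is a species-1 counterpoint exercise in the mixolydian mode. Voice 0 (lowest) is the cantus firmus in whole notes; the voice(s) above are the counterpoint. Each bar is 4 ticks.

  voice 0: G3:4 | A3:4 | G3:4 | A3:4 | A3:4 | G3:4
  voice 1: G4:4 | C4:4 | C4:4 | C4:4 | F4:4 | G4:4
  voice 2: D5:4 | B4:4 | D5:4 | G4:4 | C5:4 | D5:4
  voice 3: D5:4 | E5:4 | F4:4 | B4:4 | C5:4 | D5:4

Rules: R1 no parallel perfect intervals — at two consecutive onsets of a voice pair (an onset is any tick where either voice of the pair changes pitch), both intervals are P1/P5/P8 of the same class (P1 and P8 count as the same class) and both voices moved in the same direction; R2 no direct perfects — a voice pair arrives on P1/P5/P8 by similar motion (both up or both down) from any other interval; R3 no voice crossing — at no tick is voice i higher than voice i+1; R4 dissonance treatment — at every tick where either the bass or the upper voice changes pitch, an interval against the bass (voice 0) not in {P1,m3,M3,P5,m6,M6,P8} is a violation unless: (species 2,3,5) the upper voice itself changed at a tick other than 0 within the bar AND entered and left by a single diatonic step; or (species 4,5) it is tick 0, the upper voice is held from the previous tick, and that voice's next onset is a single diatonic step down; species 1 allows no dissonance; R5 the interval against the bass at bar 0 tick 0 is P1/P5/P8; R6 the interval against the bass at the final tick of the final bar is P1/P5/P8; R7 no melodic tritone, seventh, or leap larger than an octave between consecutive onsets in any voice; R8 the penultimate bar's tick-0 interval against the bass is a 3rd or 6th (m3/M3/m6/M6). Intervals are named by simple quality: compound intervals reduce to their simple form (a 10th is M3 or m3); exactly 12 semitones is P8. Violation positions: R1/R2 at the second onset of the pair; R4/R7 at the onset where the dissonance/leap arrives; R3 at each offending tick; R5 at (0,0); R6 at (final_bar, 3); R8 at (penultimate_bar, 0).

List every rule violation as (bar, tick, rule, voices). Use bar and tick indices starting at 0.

(1, 0, R1, (0, 3))
(1, 0, R4, (0, 2))
(2, 0, R3, (2, 3))
(2, 0, R4, (0, 1))
(2, 0, R4, (0, 3))
(2, 0, R7, (3,))
(2, 1, R3, (2, 3))
(2, 2, R3, (2, 3))
(2, 3, R3, (2, 3))
(3, 0, R4, (0, 2))
(3, 0, R4, (0, 3))
(3, 0, R7, (3,))
(4, 0, R1, (1, 2))
(4, 0, R2, (1, 3))
(4, 0, R2, (2, 3))
(5, 0, R1, (1, 2))
(5, 0, R1, (1, 3))
(5, 0, R1, (2, 3))

bar 0: v0=G3 v1=G4 v2=D5 v3=D5 downbeat P5
bar 1: v0=A3 v1=C4 v2=B4 v3=E5 downbeat P5
bar 2: v0=G3 v1=C4 v2=D5 v3=F4 downbeat m7
bar 3: v0=A3 v1=C4 v2=G4 v3=B4 downbeat M2
bar 4: v0=A3 v1=F4 v2=C5 v3=C5 downbeat m3
bar 5: v0=G3 v1=G4 v2=D5 v3=D5 downbeat P5
  -> R1 @ bar 1 tick 0 v(0, 3): G3/D5 P5 -> A3/E5 P5 similar
  -> R4 @ bar 1 tick 0 v(0, 2): A3/B4 M2 untreated
  -> R3 @ bar 2 tick 0 v(2, 3): D5 above F4
  -> R4 @ bar 2 tick 0 v(0, 1): G3/C4 P4 untreated
  -> R4 @ bar 2 tick 0 v(0, 3): G3/F4 m7 untreated
  -> R7 @ bar 2 tick 0 v(3,): E5->F4 leap 11st
  -> R3 @ bar 2 tick 1 v(2, 3): D5 above F4
  -> R3 @ bar 2 tick 2 v(2, 3): D5 above F4
  -> R3 @ bar 2 tick 3 v(2, 3): D5 above F4
  -> R4 @ bar 3 tick 0 v(0, 2): A3/G4 m7 untreated
  -> R4 @ bar 3 tick 0 v(0, 3): A3/B4 M2 untreated
  -> R7 @ bar 3 tick 0 v(3,): F4->B4 leap 6st
  -> R1 @ bar 4 tick 0 v(1, 2): C4/G4 P5 -> F4/C5 P5 similar
  -> R2 @ bar 4 tick 0 v(1, 3): C4/B4 M7 -> F4/C5 P5 similar
  -> R2 @ bar 4 tick 0 v(2, 3): G4/B4 M3 -> C5/C5 P1 similar
  -> R1 @ bar 5 tick 0 v(1, 2): F4/C5 P5 -> G4/D5 P5 similar
  -> R1 @ bar 5 tick 0 v(1, 3): F4/C5 P5 -> G4/D5 P5 similar
  -> R1 @ bar 5 tick 0 v(2, 3): C5/C5 P1 -> D5/D5 P1 similar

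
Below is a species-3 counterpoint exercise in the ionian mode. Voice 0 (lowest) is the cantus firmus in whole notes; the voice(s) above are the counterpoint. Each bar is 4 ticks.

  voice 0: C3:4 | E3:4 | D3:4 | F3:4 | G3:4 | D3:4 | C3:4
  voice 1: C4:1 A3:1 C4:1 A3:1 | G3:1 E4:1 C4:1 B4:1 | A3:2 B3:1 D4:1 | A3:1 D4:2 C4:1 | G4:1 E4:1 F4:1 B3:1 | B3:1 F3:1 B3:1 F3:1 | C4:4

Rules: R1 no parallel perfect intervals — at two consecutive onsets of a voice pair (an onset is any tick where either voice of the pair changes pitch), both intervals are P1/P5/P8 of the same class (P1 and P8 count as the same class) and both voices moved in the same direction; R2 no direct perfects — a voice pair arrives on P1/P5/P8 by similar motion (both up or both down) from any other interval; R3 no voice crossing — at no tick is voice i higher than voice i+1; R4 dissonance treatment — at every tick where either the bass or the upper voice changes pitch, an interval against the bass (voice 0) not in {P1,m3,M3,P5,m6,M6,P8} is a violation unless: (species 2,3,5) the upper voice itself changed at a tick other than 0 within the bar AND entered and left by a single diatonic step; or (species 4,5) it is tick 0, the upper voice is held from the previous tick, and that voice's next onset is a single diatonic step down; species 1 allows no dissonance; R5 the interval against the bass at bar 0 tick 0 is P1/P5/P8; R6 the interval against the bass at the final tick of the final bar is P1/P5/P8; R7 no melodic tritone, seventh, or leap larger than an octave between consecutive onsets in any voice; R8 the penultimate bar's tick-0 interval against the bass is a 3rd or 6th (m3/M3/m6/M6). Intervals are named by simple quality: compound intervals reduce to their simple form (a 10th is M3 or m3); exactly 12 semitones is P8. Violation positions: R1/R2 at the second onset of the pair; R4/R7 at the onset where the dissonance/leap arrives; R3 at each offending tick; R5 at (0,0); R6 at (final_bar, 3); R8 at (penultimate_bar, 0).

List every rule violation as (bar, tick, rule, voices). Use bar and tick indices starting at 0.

bar 0: v0=C3 v1=C4 downbeat P8
bar 1: v0=E3 v1=G3 downbeat m3
bar 2: v0=D3 v1=A3 downbeat P5
bar 3: v0=F3 v1=A3 downbeat M3
bar 4: v0=G3 v1=G4 downbeat P8
bar 5: v0=D3 v1=B3 downbeat M6
bar 6: v0=C3 v1=C4 downbeat P8
  -> R7 @ bar 1 tick 3 v(1,): C4->B4 leap 11st
  -> R1 @ bar 2 tick 0 v(0, 1): E3/B4 P5 -> D3/A3 P5 similar
  -> R7 @ bar 2 tick 0 v(1,): B4->A3 leap 14st
  -> R2 @ bar 4 tick 0 v(0, 1): F3/C4 P5 -> G3/G4 P8 similar
  -> R4 @ bar 4 tick 2 v(0, 1): G3/F4 m7 untreated
  -> R7 @ bar 4 tick 3 v(1,): F4->B3 leap 6st
  -> R7 @ bar 5 tick 1 v(1,): B3->F3 leap 6st
  -> R7 @ bar 5 tick 2 v(1,): F3->B3 leap 6st
  -> R7 @ bar 5 tick 3 v(1,): B3->F3 leap 6st

(1, 3, R7, (1,))
(2, 0, R1, (0, 1))
(2, 0, R7, (1,))
(4, 0, R2, (0, 1))
(4, 2, R4, (0, 1))
(4, 3, R7, (1,))
(5, 1, R7, (1,))
(5, 2, R7, (1,))
(5, 3, R7, (1,))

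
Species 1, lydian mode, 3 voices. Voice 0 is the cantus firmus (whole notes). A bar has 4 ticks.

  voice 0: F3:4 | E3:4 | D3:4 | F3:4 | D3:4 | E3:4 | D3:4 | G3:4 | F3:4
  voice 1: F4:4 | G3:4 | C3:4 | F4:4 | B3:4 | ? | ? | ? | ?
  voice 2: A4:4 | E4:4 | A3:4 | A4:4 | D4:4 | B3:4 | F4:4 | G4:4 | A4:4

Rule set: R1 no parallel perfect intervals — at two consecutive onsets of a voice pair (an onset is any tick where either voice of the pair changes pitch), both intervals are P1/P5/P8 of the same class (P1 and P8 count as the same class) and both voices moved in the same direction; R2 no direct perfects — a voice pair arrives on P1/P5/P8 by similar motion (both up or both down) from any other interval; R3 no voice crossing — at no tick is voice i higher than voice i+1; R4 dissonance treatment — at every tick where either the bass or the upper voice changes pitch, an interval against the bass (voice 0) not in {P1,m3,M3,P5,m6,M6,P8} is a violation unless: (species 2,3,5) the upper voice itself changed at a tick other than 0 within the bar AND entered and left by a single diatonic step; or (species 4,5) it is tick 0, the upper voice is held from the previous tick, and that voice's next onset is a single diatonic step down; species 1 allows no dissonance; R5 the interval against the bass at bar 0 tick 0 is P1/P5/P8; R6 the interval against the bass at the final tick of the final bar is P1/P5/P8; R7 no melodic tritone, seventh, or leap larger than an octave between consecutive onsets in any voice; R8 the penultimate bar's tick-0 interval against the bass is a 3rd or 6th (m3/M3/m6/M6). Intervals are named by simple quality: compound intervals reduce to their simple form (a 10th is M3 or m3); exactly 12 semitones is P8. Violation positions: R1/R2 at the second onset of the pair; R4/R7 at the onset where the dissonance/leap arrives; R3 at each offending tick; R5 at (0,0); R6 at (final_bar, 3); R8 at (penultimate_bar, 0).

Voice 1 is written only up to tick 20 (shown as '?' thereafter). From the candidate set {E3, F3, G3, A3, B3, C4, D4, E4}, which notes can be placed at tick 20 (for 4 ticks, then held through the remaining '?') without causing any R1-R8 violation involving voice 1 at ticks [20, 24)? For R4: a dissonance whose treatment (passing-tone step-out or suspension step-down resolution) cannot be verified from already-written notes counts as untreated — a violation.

{B3, G3}

E3: violates R2
F3: violates R4,R7
G3: legal
A3: violates R4
B3: legal
C4: violates R3
D4: violates R3,R4
E4: violates R2,R3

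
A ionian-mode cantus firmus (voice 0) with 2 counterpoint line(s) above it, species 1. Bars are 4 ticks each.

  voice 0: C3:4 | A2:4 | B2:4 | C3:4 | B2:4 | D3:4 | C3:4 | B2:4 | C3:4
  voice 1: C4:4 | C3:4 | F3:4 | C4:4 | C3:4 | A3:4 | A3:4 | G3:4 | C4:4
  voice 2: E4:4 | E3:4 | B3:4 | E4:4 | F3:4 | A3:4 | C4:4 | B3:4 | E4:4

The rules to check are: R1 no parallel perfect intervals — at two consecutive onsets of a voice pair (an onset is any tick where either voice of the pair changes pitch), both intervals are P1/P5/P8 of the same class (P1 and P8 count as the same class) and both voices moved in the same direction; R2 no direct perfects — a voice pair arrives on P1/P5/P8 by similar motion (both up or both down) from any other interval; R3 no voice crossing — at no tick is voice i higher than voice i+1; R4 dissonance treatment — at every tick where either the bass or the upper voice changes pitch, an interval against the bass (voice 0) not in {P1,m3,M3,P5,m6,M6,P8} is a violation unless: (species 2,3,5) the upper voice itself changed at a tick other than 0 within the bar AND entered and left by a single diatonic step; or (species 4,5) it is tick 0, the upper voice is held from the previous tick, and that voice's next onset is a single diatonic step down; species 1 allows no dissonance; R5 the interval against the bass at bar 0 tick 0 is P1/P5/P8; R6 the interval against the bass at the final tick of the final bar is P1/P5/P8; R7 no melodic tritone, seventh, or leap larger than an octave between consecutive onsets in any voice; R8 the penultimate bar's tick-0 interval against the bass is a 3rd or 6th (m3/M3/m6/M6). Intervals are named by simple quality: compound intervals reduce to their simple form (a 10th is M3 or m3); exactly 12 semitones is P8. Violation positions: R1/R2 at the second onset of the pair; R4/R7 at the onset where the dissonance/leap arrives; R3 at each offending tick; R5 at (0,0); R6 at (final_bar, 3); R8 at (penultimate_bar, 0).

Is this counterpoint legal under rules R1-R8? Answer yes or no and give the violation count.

No (15 violations)

bar 0: v0=C3 v1=C4 v2=E4 (M3)
bar 1: v0=A2 v1=C3 v2=E3 (P5)
bar 2: v0=B2 v1=F3 v2=B3 (P8)
bar 3: v0=C3 v1=C4 v2=E4 (M3)
bar 4: v0=B2 v1=C3 v2=F3 (TT)
bar 5: v0=D3 v1=A3 v2=A3 (P5)
bar 6: v0=C3 v1=A3 v2=C4 (P8)
bar 7: v0=B2 v1=G3 v2=B3 (P8)
bar 8: v0=C3 v1=C4 v2=E4 (M3)
  R5 @ bar0.0: opens on M3
  R2 @ bar1.0: C3/E4 M3 -> A2/E3 P5 similar
  R2 @ bar2.0: A2/E3 P5 -> B2/B3 P8 similar
  R4 @ bar2.0: B2/F3 TT untreated
  R2 @ bar3.0: B2/F3 TT -> C3/C4 P8 similar
  R4 @ bar4.0: B2/C3 m2 untreated
  R4 @ bar4.0: B2/F3 TT untreated
  R7 @ bar4.0: E4->F3 leap 11st
  R2 @ bar5.0: B2/C3 m2 -> D3/A3 P5 similar
  R2 @ bar5.0: B2/F3 TT -> D3/A3 P5 similar
  R2 @ bar5.0: C3/F3 P4 -> A3/A3 P1 similar
  R1 @ bar7.0: C3/C4 P8 -> B2/B3 P8 similar
  R8 @ bar7.0: penult P8 not 3rd/6th
  R2 @ bar8.0: B2/G3 m6 -> C3/C4 P8 similar
  R6 @ bar8.3: closes on M3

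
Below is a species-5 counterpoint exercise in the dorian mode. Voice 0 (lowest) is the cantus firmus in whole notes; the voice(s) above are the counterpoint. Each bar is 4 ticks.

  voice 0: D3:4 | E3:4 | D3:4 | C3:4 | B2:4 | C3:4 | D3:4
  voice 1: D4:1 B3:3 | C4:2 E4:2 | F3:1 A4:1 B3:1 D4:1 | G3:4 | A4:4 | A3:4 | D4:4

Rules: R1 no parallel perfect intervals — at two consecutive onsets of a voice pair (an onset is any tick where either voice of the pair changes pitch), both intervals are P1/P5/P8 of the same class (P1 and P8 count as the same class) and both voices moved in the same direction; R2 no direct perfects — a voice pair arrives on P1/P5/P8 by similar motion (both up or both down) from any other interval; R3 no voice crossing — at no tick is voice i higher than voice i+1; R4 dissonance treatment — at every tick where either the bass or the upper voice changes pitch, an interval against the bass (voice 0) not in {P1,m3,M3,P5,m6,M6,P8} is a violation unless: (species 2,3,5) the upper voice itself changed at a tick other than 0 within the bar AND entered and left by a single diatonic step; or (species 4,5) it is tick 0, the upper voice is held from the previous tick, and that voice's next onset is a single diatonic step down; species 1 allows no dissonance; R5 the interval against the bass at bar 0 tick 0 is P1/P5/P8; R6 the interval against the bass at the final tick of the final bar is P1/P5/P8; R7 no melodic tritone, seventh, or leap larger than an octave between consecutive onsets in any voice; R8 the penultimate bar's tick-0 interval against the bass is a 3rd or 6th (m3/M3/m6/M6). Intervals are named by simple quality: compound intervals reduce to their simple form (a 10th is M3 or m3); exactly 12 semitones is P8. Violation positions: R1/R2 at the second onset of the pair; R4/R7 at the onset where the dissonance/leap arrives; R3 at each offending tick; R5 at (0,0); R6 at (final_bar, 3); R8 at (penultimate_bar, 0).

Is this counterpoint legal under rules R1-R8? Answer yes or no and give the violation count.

bar 0: v0=D3 v1=D4 (P8)
bar 1: v0=E3 v1=C4 (m6)
bar 2: v0=D3 v1=F3 (m3)
bar 3: v0=C3 v1=G3 (P5)
bar 4: v0=B2 v1=A4 (m7)
bar 5: v0=C3 v1=A3 (M6)
bar 6: v0=D3 v1=D4 (P8)
  R7 @ bar2.0: E4->F3 leap 11st
  R7 @ bar2.1: F3->A4 leap 16st
  R7 @ bar2.2: A4->B3 leap 10st
  R2 @ bar3.0: D3/D4 P8 -> C3/G3 P5 similar
  R4 @ bar4.0: B2/A4 m7 untreated
  R7 @ bar4.0: G3->A4 leap 14st
  R2 @ bar6.0: C3/A3 M6 -> D3/D4 P8 similar

No (7 violations)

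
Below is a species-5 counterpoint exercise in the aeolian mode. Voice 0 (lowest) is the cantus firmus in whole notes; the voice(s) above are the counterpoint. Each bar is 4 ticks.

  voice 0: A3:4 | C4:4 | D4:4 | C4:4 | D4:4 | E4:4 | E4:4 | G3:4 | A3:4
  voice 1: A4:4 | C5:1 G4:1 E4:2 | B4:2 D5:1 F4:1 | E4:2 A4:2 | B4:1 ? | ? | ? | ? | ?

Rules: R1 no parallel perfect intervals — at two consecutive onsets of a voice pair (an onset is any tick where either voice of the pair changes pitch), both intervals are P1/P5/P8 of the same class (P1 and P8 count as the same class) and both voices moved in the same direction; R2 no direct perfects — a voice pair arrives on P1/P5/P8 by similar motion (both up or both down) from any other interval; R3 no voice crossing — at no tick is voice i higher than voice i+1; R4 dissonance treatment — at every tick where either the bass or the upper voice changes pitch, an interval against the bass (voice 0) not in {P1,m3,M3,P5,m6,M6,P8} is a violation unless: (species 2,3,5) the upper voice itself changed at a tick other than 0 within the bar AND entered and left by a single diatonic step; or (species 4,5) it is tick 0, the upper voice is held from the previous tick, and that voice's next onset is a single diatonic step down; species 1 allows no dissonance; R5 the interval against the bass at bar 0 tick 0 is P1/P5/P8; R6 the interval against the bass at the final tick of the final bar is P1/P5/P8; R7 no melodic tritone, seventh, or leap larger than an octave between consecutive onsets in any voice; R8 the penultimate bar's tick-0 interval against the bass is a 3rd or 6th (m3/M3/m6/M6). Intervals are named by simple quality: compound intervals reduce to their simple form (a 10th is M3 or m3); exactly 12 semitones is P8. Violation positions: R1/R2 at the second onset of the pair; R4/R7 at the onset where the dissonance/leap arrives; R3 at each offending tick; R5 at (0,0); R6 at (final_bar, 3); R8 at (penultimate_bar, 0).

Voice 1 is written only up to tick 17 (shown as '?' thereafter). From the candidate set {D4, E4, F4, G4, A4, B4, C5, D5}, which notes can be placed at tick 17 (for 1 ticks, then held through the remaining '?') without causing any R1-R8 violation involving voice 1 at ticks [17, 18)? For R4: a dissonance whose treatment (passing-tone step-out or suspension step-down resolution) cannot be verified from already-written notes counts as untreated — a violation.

D4: legal
E4: violates R4
F4: violates R7
G4: violates R4
A4: legal
B4: legal
C5: violates R4
D5: legal

{A4, B4, D4, D5}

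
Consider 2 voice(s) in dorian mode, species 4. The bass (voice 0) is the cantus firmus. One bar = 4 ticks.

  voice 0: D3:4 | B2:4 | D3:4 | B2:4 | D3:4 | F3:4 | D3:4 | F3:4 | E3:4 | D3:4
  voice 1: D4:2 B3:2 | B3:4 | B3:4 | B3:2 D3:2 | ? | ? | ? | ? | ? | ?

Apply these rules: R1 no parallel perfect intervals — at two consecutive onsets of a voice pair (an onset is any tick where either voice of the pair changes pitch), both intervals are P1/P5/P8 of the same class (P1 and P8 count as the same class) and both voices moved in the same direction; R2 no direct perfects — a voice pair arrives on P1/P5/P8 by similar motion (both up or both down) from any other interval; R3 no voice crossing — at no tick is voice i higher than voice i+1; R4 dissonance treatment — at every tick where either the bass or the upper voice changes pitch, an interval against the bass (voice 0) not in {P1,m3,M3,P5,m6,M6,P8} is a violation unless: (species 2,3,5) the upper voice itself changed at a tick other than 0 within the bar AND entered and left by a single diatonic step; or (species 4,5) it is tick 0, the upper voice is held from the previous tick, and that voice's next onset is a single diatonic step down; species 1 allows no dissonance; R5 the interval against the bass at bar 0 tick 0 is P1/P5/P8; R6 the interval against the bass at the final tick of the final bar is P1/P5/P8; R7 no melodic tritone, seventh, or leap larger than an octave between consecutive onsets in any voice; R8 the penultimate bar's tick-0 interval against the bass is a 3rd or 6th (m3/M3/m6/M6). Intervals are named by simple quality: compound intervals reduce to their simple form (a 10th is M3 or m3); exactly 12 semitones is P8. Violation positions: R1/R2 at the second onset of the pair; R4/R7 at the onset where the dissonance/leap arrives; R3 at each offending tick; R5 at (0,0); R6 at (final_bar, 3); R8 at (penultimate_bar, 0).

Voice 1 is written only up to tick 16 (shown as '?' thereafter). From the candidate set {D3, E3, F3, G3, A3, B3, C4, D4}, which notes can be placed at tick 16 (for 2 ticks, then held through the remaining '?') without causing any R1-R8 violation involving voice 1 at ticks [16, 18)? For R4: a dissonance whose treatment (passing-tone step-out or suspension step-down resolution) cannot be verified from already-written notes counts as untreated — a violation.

{B3, D3, F3}

D3: legal
E3: violates R4
F3: legal
G3: violates R4
A3: violates R2
B3: legal
C4: violates R4,R7
D4: violates R2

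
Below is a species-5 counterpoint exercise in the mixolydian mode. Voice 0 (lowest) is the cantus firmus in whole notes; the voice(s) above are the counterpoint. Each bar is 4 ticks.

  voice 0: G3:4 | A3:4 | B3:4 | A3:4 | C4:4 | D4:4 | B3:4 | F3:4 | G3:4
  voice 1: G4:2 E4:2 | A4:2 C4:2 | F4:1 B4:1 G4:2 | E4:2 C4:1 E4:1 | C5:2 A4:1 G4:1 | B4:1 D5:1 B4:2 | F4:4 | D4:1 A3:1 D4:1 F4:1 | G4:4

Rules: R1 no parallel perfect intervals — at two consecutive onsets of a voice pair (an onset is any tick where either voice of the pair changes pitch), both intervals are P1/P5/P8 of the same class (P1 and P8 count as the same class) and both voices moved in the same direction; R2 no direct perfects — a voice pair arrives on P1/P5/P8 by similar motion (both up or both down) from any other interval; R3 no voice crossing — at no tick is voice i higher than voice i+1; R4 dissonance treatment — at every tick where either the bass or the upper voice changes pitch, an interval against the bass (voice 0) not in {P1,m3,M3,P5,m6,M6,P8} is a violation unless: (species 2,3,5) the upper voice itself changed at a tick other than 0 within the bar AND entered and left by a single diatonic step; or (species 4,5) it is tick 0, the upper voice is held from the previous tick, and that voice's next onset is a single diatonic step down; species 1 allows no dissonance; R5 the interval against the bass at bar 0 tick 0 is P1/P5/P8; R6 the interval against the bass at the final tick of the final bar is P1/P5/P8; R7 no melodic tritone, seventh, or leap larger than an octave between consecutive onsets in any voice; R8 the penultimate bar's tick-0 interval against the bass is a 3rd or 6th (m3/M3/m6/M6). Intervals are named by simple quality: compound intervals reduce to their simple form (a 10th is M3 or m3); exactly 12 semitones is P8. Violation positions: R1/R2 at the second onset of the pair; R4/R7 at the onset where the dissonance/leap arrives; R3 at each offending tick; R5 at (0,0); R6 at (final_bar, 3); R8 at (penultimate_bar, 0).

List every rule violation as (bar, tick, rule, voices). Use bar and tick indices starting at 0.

bar 0: v0=G3 v1=G4 downbeat P8
bar 1: v0=A3 v1=A4 downbeat P8
bar 2: v0=B3 v1=F4 downbeat TT
bar 3: v0=A3 v1=E4 downbeat P5
bar 4: v0=C4 v1=C5 downbeat P8
bar 5: v0=D4 v1=B4 downbeat M6
bar 6: v0=B3 v1=F4 downbeat TT
bar 7: v0=F3 v1=D4 downbeat M6
bar 8: v0=G3 v1=G4 downbeat P8
  -> R2 @ bar 1 tick 0 v(0, 1): G3/E4 M6 -> A3/A4 P8 similar
  -> R4 @ bar 2 tick 0 v(0, 1): B3/F4 TT untreated
  -> R7 @ bar 2 tick 1 v(1,): F4->B4 leap 6st
  -> R2 @ bar 3 tick 0 v(0, 1): B3/G4 m6 -> A3/E4 P5 similar
  -> R2 @ bar 4 tick 0 v(0, 1): A3/E4 P5 -> C4/C5 P8 similar
  -> R4 @ bar 6 tick 0 v(0, 1): B3/F4 TT untreated
  -> R7 @ bar 6 tick 0 v(1,): B4->F4 leap 6st
  -> R7 @ bar 7 tick 0 v(0,): B3->F3 leap 6st
  -> R1 @ bar 8 tick 0 v(0, 1): F3/F4 P8 -> G3/G4 P8 similar

(1, 0, R2, (0, 1))
(2, 0, R4, (0, 1))
(2, 1, R7, (1,))
(3, 0, R2, (0, 1))
(4, 0, R2, (0, 1))
(6, 0, R4, (0, 1))
(6, 0, R7, (1,))
(7, 0, R7, (0,))
(8, 0, R1, (0, 1))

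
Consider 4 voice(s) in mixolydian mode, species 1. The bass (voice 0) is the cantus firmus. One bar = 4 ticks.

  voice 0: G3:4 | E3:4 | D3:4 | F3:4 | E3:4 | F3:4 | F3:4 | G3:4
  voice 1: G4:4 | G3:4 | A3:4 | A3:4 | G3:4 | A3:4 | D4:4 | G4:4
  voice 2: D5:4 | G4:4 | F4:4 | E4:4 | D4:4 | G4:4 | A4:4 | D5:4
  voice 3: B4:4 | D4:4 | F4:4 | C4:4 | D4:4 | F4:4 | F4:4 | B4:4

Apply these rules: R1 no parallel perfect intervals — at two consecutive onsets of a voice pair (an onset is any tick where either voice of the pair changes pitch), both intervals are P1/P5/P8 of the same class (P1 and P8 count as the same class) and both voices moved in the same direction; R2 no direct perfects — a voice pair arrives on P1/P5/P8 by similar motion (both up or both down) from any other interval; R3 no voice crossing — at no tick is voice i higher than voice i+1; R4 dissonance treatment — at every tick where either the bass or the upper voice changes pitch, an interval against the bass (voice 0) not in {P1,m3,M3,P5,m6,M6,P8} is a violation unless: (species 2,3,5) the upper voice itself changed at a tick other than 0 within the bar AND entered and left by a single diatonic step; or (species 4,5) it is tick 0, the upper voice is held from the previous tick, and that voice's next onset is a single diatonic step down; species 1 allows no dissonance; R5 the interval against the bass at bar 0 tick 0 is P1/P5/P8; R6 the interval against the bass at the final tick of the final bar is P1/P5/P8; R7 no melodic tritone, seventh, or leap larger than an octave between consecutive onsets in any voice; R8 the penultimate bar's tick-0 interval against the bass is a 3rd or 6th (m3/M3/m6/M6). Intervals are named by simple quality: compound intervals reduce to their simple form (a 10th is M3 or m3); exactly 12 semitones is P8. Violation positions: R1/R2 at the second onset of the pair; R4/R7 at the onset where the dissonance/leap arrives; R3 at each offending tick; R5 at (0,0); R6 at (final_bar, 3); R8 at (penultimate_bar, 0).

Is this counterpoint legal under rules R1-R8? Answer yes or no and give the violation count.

No (41 violations)

bar 0: v0=G3 v1=G4 v2=D5 v3=B4 (M3)
bar 1: v0=E3 v1=G3 v2=G4 v3=D4 (m7)
bar 2: v0=D3 v1=A3 v2=F4 v3=F4 (m3)
bar 3: v0=F3 v1=A3 v2=E4 v3=C4 (P5)
bar 4: v0=E3 v1=G3 v2=D4 v3=D4 (m7)
bar 5: v0=F3 v1=A3 v2=G4 v3=F4 (P8)
bar 6: v0=F3 v1=D4 v2=A4 v3=F4 (P8)
bar 7: v0=G3 v1=G4 v2=D5 v3=B4 (M3)
  R3 @ bar0.0: D5 above B4
  R5 @ bar0.0: opens on M3
  R3 @ bar0.1: D5 above B4
  R3 @ bar0.2: D5 above B4
  R3 @ bar0.3: D5 above B4
  R2 @ bar1.0: G4/D5 P5 -> G3/G4 P8 similar
  R2 @ bar1.0: G4/B4 M3 -> G3/D4 P5 similar
  R3 @ bar1.0: G4 above D4
  R4 @ bar1.0: E3/D4 m7 untreated
  R3 @ bar1.1: G4 above D4
  R3 @ bar1.2: G4 above D4
  R3 @ bar1.3: G4 above D4
  R3 @ bar3.0: E4 above C4
  R4 @ bar3.0: F3/E4 M7 untreated
  R3 @ bar3.1: E4 above C4
  R3 @ bar3.2: E4 above C4
  R3 @ bar3.3: E4 above C4
  R1 @ bar4.0: A3/E4 P5 -> G3/D4 P5 similar
  R4 @ bar4.0: E3/D4 m7 untreated
  R4 @ bar4.0: E3/D4 m7 untreated
  R2 @ bar5.0: E3/D4 m7 -> F3/F4 P8 similar
  R3 @ bar5.0: G4 above F4
  R4 @ bar5.0: F3/G4 M2 untreated
  R3 @ bar5.1: G4 above F4
  R3 @ bar5.2: G4 above F4
  R3 @ bar5.3: G4 above F4
  R2 @ bar6.0: A3/G4 m7 -> D4/A4 P5 similar
  R3 @ bar6.0: A4 above F4
  R8 @ bar6.0: penult P8 not 3rd/6th
  R3 @ bar6.1: A4 above F4
  R3 @ bar6.2: A4 above F4
  R3 @ bar6.3: A4 above F4
  R1 @ bar7.0: D4/A4 P5 -> G4/D5 P5 similar
  R2 @ bar7.0: F3/D4 M6 -> G3/G4 P8 similar
  R2 @ bar7.0: F3/A4 M3 -> G3/D5 P5 similar
  R3 @ bar7.0: D5 above B4
  R7 @ bar7.0: F4->B4 leap 6st
  R3 @ bar7.1: D5 above B4
  R3 @ bar7.2: D5 above B4
  R3 @ bar7.3: D5 above B4
  R6 @ bar7.3: closes on M3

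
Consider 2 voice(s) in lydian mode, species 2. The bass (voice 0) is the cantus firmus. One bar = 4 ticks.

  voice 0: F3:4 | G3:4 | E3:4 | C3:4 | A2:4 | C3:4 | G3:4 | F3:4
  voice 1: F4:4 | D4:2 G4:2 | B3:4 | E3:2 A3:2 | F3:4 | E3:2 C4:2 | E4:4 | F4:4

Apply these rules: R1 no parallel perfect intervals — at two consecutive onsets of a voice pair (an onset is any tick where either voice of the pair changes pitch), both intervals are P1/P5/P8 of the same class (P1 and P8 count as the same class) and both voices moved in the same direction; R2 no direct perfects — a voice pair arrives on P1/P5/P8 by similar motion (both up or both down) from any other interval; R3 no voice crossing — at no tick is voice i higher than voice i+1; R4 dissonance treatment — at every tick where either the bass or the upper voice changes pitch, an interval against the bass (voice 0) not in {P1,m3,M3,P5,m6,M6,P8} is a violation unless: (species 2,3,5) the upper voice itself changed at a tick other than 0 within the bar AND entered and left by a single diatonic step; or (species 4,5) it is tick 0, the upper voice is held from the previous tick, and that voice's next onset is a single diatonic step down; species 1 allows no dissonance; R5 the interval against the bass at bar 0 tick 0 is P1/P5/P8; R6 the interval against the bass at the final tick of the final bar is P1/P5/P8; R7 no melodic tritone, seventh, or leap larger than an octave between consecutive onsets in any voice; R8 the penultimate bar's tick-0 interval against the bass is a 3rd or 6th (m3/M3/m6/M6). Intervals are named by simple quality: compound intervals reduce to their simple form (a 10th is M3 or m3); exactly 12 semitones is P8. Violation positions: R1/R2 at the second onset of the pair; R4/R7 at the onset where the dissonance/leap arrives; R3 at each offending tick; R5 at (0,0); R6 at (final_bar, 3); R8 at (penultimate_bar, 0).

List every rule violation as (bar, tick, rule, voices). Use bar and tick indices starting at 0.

bar 0: v0=F3 v1=F4 downbeat P8
bar 1: v0=G3 v1=D4 downbeat P5
bar 2: v0=E3 v1=B3 downbeat P5
bar 3: v0=C3 v1=E3 downbeat M3
bar 4: v0=A2 v1=F3 downbeat m6
bar 5: v0=C3 v1=E3 downbeat M3
bar 6: v0=G3 v1=E4 downbeat M6
bar 7: v0=F3 v1=F4 downbeat P8
  -> R2 @ bar 2 tick 0 v(0, 1): G3/G4 P8 -> E3/B3 P5 similar

(2, 0, R2, (0, 1))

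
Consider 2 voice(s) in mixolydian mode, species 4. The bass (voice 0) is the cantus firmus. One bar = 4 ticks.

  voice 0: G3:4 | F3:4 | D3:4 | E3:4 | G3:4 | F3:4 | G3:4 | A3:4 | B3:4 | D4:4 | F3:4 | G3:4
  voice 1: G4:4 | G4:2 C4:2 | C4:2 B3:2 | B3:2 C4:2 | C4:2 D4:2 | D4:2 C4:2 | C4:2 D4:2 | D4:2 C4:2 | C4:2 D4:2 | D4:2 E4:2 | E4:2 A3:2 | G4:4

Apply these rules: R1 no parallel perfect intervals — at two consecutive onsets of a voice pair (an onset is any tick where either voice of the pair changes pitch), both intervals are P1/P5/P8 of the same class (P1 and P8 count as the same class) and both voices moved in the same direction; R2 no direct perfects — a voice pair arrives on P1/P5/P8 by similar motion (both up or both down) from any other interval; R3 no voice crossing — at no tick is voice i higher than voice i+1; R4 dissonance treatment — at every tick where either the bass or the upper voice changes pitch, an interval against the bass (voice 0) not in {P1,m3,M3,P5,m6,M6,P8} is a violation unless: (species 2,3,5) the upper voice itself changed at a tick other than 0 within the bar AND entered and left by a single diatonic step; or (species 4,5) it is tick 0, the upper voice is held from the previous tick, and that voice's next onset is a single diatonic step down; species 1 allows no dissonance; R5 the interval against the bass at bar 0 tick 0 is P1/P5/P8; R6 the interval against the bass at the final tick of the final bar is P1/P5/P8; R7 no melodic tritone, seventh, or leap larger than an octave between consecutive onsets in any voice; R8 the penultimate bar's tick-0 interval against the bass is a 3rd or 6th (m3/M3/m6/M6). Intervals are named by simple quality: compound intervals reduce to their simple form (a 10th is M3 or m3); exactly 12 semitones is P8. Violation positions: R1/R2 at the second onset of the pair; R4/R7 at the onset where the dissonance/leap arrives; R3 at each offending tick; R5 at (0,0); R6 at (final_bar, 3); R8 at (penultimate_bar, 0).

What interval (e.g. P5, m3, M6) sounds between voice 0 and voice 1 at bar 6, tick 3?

voice 0=G3 voice 1=D4 -> P5

P5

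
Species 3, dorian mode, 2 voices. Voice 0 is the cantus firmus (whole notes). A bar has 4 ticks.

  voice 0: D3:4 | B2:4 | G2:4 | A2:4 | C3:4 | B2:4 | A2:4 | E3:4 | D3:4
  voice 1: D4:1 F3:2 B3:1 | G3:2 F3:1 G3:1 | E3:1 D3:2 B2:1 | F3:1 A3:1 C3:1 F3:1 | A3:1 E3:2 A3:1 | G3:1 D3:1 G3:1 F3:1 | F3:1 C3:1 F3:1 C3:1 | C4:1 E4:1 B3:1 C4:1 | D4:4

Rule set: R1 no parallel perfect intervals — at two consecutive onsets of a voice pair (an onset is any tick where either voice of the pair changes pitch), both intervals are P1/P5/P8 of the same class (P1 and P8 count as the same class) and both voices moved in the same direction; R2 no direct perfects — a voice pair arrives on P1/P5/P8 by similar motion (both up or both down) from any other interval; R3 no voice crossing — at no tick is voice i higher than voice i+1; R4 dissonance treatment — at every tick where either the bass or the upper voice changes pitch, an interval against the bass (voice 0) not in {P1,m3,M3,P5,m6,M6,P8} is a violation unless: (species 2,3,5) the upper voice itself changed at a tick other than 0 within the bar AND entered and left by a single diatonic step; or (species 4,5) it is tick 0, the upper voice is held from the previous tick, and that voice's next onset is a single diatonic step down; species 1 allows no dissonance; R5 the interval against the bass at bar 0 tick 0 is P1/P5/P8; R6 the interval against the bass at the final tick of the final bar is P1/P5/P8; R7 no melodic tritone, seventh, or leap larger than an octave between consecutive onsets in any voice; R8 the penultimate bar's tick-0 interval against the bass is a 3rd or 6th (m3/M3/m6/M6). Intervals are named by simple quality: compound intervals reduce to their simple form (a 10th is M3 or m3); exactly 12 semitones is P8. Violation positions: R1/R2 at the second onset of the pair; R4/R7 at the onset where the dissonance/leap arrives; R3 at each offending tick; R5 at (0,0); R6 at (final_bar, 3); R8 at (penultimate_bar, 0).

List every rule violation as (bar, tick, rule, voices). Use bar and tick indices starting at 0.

bar 0: v0=D3 v1=D4 downbeat P8
bar 1: v0=B2 v1=G3 downbeat m6
bar 2: v0=G2 v1=E3 downbeat M6
bar 3: v0=A2 v1=F3 downbeat m6
bar 4: v0=C3 v1=A3 downbeat M6
bar 5: v0=B2 v1=G3 downbeat m6
bar 6: v0=A2 v1=F3 downbeat m6
bar 7: v0=E3 v1=C4 downbeat m6
bar 8: v0=D3 v1=D4 downbeat P8
  -> R7 @ bar 0 tick 3 v(1,): F3->B3 leap 6st
  -> R7 @ bar 3 tick 0 v(1,): B2->F3 leap 6st
  -> R4 @ bar 5 tick 3 v(0, 1): B2/F3 TT untreated

(0, 3, R7, (1,))
(3, 0, R7, (1,))
(5, 3, R4, (0, 1))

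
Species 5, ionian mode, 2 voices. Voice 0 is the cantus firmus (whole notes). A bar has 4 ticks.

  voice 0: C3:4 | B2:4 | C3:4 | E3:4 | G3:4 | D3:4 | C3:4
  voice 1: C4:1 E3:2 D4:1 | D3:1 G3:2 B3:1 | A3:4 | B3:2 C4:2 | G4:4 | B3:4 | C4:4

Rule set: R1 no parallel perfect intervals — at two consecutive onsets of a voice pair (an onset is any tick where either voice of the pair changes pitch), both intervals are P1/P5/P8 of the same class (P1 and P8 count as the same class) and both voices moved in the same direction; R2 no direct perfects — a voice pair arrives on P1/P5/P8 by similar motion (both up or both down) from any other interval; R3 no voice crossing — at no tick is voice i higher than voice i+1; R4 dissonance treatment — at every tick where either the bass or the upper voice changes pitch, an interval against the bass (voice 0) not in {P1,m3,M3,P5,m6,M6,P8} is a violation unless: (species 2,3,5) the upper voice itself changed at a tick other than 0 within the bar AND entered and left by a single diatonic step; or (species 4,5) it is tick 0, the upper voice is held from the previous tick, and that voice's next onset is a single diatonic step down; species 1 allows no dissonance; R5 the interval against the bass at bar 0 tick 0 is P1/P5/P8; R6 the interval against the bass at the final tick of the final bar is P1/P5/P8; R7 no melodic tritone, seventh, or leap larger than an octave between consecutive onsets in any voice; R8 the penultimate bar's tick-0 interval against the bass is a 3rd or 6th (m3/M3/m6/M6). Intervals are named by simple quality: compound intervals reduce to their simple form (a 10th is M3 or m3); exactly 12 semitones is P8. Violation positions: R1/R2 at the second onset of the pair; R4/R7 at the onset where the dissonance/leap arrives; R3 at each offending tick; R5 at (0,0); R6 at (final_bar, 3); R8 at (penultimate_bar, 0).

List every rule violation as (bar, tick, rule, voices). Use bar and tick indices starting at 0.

(0, 3, R4, (0, 1))
(0, 3, R7, (1,))
(3, 0, R2, (0, 1))
(4, 0, R2, (0, 1))

bar 0: v0=C3 v1=C4 downbeat P8
bar 1: v0=B2 v1=D3 downbeat m3
bar 2: v0=C3 v1=A3 downbeat M6
bar 3: v0=E3 v1=B3 downbeat P5
bar 4: v0=G3 v1=G4 downbeat P8
bar 5: v0=D3 v1=B3 downbeat M6
bar 6: v0=C3 v1=C4 downbeat P8
  -> R4 @ bar 0 tick 3 v(0, 1): C3/D4 M2 untreated
  -> R7 @ bar 0 tick 3 v(1,): E3->D4 leap 10st
  -> R2 @ bar 3 tick 0 v(0, 1): C3/A3 M6 -> E3/B3 P5 similar
  -> R2 @ bar 4 tick 0 v(0, 1): E3/C4 m6 -> G3/G4 P8 similar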